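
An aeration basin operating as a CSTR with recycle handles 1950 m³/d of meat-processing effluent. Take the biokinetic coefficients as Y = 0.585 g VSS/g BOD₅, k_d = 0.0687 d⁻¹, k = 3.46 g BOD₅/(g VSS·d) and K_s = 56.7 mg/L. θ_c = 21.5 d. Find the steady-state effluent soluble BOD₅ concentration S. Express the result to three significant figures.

S ≈ 3.42 mg/L

From the Monod/SRT balance for a CMAS, S = K_s·(1+k_d θ_c)/[θ_c·(Y k − k_d) − 1] = 56.7 × (1 + 0.0687 × 21.5) / [21.5 × (0.585 × 3.46 − 0.0687) − 1] = 140.4 / 41.04 = 3.422 mg/L.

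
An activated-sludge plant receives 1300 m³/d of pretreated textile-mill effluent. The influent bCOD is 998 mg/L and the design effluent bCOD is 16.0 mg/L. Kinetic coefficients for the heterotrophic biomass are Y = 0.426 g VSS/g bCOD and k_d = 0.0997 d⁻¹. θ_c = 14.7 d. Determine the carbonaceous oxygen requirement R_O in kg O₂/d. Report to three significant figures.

Y_obs = Y / (1 + k_d θ_c) = 0.426 / (1 + 0.0997 × 14.7) = 0.426 / 2.466 = 0.1728.
Q·(S₀ − S) = 1300 × (998 − 16.0) × 10⁻³ = 1277 kg/d removed.
Biomass synthesised: P_X = Y_obs × 1277 = 220.6 kg VSS/d.
R_O = Q·ΔS − 1.42 P_X = 1277 − 313.2 = 963.4 kg O₂/d.

R_O ≈ 963 kg O₂/d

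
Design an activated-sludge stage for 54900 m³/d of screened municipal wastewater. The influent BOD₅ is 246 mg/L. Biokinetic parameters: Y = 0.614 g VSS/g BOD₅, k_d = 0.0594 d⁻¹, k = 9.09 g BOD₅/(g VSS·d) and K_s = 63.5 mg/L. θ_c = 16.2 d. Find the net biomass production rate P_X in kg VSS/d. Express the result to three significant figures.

For a completely mixed reactor with recycle the Lawrence–McCarty relation gives S = K_s·(1 + k_d·θ_c) / [θ_c·(Y·k − k_d) − 1] = 63.5 × (1 + 0.0594 × 16.2) / [16.2 × (0.614 × 9.09 − 0.0594) − 1] = 124.6 / 88.45 = 1.409 mg/L.
Correct the yield for decay: Y_obs = Y/(1 + k_d θ_c) = 0.614 / (1 + 0.0594 × 16.2) = 0.614 / 1.962 = 0.3129.
Substrate removed = Q·(S₀ − S) = 54900 m³/d × (246 − 1.41) g/m³ = 1.34×10^7 g/d = 13428 kg/d.
Biomass produced: P_X = Y_obs·Q·ΔS = 0.3129 × 13428 ≈ 4202 kg VSS/d.

P_X ≈ 4200 kg VSS/d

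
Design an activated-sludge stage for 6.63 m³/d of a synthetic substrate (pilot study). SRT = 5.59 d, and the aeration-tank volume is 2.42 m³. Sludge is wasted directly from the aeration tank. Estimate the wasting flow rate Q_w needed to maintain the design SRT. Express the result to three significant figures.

Wasting from the aeration tank: Q_w = V / θ_c = 2.420 / 5.59 = 0.4329 m³/d.

Q_w ≈ 0.433 m³/d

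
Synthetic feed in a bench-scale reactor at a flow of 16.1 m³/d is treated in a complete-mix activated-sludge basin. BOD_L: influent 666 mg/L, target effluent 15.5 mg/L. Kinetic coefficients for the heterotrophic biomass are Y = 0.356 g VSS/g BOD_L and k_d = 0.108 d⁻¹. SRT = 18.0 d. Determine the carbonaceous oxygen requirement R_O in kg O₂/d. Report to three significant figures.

R_O ≈ 8.67 kg O₂/d

Correct the yield for decay: Y_obs = Y/(1 + k_d θ_c) = 0.356 / (1 + 0.108 × 18.0) = 0.356 / 2.944 = 0.1209.
Q·(S₀ − S) = 16.1 × (666 − 15.5) × 10⁻³ = 10.47 kg/d removed.
P_X = Y_obs·Q·(S₀ − S) = 0.1209 × 10.47 = 1.266 kg VSS/d.
R_O = Q·(S₀ − S) − 1.42·P_X = 10.47 − 1.42 × 1.266 = 8.675 kg O₂/d.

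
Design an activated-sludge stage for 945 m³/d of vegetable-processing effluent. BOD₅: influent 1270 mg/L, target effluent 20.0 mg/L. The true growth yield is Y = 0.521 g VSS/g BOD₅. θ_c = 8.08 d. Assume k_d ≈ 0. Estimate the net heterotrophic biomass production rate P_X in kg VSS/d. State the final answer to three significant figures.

P_X ≈ 615 kg VSS/d

With endogenous decay neglected, the observed yield equals the true yield: Y_obs = Y = 0.521 g VSS/g BOD₅.
Q·(S₀ − S) = 945 × (1270 − 20.0) × 10⁻³ = 1181 kg/d removed.
Biomass produced: P_X = Y_obs·Q·ΔS = 0.5210 × 1181 ≈ 615.4 kg VSS/d.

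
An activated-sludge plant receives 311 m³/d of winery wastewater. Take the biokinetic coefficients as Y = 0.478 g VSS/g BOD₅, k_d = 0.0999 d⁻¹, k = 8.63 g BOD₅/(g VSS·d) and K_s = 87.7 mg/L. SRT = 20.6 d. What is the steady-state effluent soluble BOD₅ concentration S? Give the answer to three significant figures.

S ≈ 3.27 mg/L

Effluent substrate depends only on kinetics and SRT: S = K_s(1 + k_d θ_c) / [θ_c(Yk − k_d) − 1] = 87.7 × (1 + 0.0999 × 20.6) / [20.6 × (0.478 × 8.63 − 0.0999) − 1] = 268.2 / 81.92 = 3.274 mg/L.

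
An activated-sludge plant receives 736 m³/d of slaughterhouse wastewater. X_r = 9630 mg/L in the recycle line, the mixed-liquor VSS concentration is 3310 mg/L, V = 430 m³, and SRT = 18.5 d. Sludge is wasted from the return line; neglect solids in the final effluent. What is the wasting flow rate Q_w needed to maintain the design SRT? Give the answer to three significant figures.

Q_w ≈ 7.99 m³/d

θ_c = V·X/(Q_w·X_r) when wasting from the recycle, so Q_w = V·X/(θ_c·X_r) = 430.0 × 3310 / (18.5 × 9630) = 7.989 m³/d.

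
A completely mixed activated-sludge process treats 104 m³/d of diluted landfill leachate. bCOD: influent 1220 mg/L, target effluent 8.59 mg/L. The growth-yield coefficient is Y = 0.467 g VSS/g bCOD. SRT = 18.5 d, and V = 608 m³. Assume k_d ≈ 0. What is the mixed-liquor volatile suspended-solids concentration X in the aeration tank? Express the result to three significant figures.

X = Y·Q·ΔS·θ_c / V = 0.467 × 104 × (1220 − 8.59) × 18.5 / 608 = 1790 mg/L.

X ≈ 1790 mg/L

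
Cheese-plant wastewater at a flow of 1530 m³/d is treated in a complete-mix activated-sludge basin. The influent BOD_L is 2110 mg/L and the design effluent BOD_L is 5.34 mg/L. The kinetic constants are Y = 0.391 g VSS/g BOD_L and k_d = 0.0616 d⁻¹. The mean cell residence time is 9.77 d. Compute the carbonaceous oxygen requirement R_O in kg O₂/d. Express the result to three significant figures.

R_O ≈ 2100 kg O₂/d

Correct the yield for decay: Y_obs = Y/(1 + k_d θ_c) = 0.391 / (1 + 0.0616 × 9.77) = 0.391 / 1.602 = 0.2441.
Mass of BOD_L removed per day: Q(S₀ − S) = 1530 × 2105 g/m³ = 3220 kg/d.
Net sludge production P_X = 0.2441 × 3220 = 786.0 kg VSS/d.
R_O = Q·(S₀ − S) − 1.42·P_X = 3220 − 1.42 × 786.0 = 2104 kg O₂/d.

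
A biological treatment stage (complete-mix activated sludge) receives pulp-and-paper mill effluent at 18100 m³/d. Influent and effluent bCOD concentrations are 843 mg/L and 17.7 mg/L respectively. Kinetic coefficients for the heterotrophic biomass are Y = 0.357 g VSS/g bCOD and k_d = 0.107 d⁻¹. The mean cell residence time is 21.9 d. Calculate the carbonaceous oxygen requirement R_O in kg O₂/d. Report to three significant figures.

R_O ≈ 12700 kg O₂/d

Correct the yield for decay: Y_obs = Y/(1 + k_d θ_c) = 0.357 / (1 + 0.107 × 21.9) = 0.357 / 3.343 = 0.1068.
ΔS = 843 − 17.7 = 825.3 mg/L, so the substrate removal rate is 18100 × 825.3/1000 = 14938 kg bCOD/d.
P_X = Y_obs·Q·(S₀ − S) = 0.1068 × 14938 = 1595 kg VSS/d.
R_O = Q·(S₀ − S) − 1.42·P_X = 14938 − 1.42 × 1595 = 12673 kg O₂/d.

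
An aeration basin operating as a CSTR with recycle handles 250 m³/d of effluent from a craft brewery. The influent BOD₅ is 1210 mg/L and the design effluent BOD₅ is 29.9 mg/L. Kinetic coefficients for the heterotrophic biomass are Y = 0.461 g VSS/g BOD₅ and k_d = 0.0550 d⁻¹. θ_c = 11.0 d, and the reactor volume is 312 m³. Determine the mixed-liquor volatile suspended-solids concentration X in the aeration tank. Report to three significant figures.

X ≈ 2990 mg/L

Solving the biomass balance for X: X = Y Q (S₀−S) θ_c / [V (1+k_d θ_c)] = 0.461 × 250 × (1210 − 29.9) × 11.0 / [312 × (1 + 0.0550 × 11.0)] = 2988 mg/L.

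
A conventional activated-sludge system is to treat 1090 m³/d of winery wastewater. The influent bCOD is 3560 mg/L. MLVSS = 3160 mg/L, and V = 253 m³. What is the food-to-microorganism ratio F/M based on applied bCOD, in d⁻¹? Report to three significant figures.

F/M = Q·S₀ / (V·X) = 1090 × 3560 / (253.0 × 3160) = 4.854 g bCOD·(g VSS·d)⁻¹.

F/M ≈ 4.85 d⁻¹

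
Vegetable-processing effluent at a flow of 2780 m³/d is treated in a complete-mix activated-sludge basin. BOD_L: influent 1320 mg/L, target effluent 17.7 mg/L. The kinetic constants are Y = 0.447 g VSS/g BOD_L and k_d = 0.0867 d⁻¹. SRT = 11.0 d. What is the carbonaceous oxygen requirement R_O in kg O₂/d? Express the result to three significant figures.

Observed yield with endogenous decay: Y_obs = Y / (1 + k_d·θ_c) = 0.447 / (1 + 0.0867 × 11.0) = 0.447 / 1.954 = 0.2288 g VSS/g BOD_L.
Q·(S₀ − S) = 2780 × (1320 − 17.7) × 10⁻³ = 3620 kg/d removed.
P_X = Y_obs·Q·(S₀ − S) = 0.2288 × 3620 = 828.3 kg VSS/d.
R_O = Q·ΔS − 1.42 P_X = 3620 − 1176 = 2444 kg O₂/d.

R_O ≈ 2440 kg O₂/d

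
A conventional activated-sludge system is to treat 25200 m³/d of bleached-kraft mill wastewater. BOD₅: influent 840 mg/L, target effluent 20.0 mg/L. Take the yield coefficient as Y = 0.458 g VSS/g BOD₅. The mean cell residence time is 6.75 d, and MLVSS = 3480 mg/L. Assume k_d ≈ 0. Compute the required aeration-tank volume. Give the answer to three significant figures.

V ≈ 18400 m³

V·X = Y·Q·ΔS·θ_c gives V = 0.458 × 25200 × (840 − 20.0) × 6.75 / 3480 = 18357 m³.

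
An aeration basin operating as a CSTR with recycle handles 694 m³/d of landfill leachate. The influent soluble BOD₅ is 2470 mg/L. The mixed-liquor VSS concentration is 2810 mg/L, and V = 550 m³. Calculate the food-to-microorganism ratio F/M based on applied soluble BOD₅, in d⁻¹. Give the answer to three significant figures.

Food-to-microorganism ratio F/M = Q S₀ / (V X) = 694 × 2470 / (550.0 × 2810) = 1.109 d⁻¹.

F/M ≈ 1.11 d⁻¹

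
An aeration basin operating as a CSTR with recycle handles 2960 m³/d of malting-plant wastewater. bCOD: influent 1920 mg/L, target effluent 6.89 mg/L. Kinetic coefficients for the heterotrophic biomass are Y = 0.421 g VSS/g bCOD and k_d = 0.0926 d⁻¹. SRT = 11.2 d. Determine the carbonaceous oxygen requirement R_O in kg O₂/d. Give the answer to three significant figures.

The observed yield is Y_obs = Y/(1 + k_d·θ_c) = 0.421 / (1 + 0.0926 × 11.2) = 0.421 / 2.037 = 0.2067 g VSS per g bCOD removed.
ΔS = 1920 − 6.89 = 1913 mg/L, so the substrate removal rate is 2960 × 1913/1000 = 5663 kg bCOD/d.
Biomass synthesised: P_X = Y_obs × 5663 = 1170 kg VSS/d.
Carbonaceous O₂ demand = substrate oxidised − cell-mass equivalent = 5663 − 1.42 × 1170 = 4001 kg O₂/d.

R_O ≈ 4000 kg O₂/d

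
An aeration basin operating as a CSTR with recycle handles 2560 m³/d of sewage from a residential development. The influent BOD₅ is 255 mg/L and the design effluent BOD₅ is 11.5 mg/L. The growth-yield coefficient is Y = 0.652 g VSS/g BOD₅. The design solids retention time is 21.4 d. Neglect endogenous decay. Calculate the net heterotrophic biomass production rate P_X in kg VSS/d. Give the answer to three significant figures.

With endogenous decay neglected, the observed yield equals the true yield: Y_obs = Y = 0.652 g VSS/g BOD₅.
Substrate removed = Q·(S₀ − S) = 2560 m³/d × (255 − 11.5) g/m³ = 6.23×10^5 g/d = 623.4 kg/d.
So the net sludge growth is P_X = 0.6520 × 623.4 = 406.4 kg VSS/d.

P_X ≈ 406 kg VSS/d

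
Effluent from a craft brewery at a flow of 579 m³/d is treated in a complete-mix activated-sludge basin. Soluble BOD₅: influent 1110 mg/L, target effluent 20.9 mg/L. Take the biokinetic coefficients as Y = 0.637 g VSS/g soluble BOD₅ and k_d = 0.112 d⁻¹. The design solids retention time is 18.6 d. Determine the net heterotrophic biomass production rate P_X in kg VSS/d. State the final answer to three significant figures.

P_X ≈ 130 kg VSS/d

Correct the yield for decay: Y_obs = Y/(1 + k_d θ_c) = 0.637 / (1 + 0.112 × 18.6) = 0.637 / 3.083 = 0.2066.
ΔS = 1110 − 20.9 = 1089 mg/L, so the substrate removal rate is 579 × 1089/1000 = 630.6 kg soluble BOD₅/d.
P_X = Y_obs · Q(S₀ − S) = 0.2066 × 630.6 = 130.3 kg VSS/d.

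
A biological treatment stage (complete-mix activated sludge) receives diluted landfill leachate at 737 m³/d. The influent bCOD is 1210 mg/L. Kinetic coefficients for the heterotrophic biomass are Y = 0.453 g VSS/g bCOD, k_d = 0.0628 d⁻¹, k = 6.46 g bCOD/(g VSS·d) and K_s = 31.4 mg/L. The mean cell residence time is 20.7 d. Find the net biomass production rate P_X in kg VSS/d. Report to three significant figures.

P_X ≈ 175 kg VSS/d

For a completely mixed reactor with recycle the Lawrence–McCarty relation gives S = K_s·(1 + k_d·θ_c) / [θ_c·(Y·k − k_d) − 1] = 31.4 × (1 + 0.0628 × 20.7) / [20.7 × (0.453 × 6.46 − 0.0628) − 1] = 72.22 / 58.28 = 1.239 mg/L.
Correct the yield for decay: Y_obs = Y/(1 + k_d θ_c) = 0.453 / (1 + 0.0628 × 20.7) = 0.453 / 2.300 = 0.1970.
ΔS = 1210 − 1.24 = 1209 mg/L, so the substrate removal rate is 737 × 1209/1000 = 890.9 kg bCOD/d.
So the net sludge growth is P_X = 0.1970 × 890.9 = 175.5 kg VSS/d.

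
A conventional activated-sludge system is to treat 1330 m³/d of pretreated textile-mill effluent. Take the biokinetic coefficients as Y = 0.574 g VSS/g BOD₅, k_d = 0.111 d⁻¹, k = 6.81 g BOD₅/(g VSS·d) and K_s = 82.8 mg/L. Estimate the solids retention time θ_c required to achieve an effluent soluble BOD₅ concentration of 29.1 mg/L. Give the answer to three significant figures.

θ_c ≈ 1.10 d

Specific growth rate at S = 29.1 mg/L: μ = YkS/(K_s+S) = 0.574·6.81·29.1/(82.8+29.1) = 1.017 d⁻¹.
θ_c = 1/(μ − k_d) = 1/(1.017 − 0.111) = 1/0.9055 = 1.104 d.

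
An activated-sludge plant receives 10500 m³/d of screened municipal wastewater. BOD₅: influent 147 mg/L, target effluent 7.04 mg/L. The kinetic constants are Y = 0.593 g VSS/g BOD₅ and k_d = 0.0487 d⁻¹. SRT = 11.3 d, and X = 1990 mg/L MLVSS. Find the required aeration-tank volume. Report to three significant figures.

Steady-state biomass mass balance: V·X·(1 + k_d·θ_c) = Y·Q·(S₀ − S)·θ_c, so V = 0.593 × 10500 × (147 − 7.04) × 11.3 / [1990 × (1 + 0.0487 × 11.3)] = 9.85×10^6 / 3085 = 3192 m³.

V ≈ 3190 m³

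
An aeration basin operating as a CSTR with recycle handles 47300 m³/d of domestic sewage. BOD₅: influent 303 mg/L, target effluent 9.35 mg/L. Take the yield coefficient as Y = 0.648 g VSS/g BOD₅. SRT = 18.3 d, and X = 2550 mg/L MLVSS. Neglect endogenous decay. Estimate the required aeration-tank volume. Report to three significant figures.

V ≈ 64600 m³

V·X = Y·Q·ΔS·θ_c gives V = 0.648 × 47300 × (303 − 9.35) × 18.3 / 2550 = 64592 m³.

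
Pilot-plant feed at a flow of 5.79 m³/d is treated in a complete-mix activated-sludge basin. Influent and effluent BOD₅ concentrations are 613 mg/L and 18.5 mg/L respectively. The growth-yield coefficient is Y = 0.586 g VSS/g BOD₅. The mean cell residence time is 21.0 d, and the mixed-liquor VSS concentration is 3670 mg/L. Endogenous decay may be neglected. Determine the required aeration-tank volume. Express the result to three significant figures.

Biomass mass balance (decay neglected): V·X = Y·Q·(S₀ − S)·θ_c, so V = 0.586 × 5.79 × (613 − 18.5) × 21.0 / 3670 = 11.54 m³.

V ≈ 11.5 m³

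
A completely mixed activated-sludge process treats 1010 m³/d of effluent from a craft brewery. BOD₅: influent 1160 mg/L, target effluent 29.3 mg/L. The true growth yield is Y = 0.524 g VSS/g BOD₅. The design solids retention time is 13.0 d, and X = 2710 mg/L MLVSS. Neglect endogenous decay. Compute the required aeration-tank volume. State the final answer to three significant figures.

With k_d = 0 the design equation reduces to V = Y Q (S₀−S) θ_c / X = 0.524 × 1010 × (1160 − 29.3) × 13.0 / 2710 = 2871 m³.

V ≈ 2870 m³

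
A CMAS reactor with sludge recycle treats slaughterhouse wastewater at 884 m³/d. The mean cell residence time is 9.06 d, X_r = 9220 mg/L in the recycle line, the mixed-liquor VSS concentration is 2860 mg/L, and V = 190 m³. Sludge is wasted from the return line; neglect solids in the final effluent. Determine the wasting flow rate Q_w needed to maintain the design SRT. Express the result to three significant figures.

Q_w = (V·X)/(θ_c X_r) = 190.0 × 2860 / (9.06 × 9220) = 6.505 m³/d.

Q_w ≈ 6.51 m³/d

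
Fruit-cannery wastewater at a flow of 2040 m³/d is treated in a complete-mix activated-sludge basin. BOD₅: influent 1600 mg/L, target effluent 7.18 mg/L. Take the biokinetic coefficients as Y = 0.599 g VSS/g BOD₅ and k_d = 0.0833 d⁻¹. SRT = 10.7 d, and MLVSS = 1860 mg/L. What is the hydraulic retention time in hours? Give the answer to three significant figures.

From the SRT design equation V = Y Q (S₀−S) θ_c / [X (1 + k_d θ_c)] = 0.599 × 2040 × (1600 − 7.18) × 10.7 / [1860 × (1 + 0.0833 × 10.7)] = 2.08×10^7 / 3518 = 5920 m³.
HRT = V/Q = 5920 m³ / 2040 m³·d⁻¹ = 2.902 d × 24 = 69.65 h.

τ ≈ 69.6 h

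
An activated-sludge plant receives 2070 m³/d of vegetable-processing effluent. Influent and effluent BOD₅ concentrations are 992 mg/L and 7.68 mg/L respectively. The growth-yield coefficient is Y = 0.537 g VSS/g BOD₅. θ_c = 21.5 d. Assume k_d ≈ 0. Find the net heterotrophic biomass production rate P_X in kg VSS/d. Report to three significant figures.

P_X ≈ 1090 kg VSS/d

No decay correction is needed, so Y_obs = Y = 0.537.
Mass of BOD₅ removed per day: Q(S₀ − S) = 2070 × 984.3 g/m³ = 2038 kg/d.
P_X = Y_obs · Q(S₀ − S) = 0.5370 × 2038 = 1094 kg VSS/d.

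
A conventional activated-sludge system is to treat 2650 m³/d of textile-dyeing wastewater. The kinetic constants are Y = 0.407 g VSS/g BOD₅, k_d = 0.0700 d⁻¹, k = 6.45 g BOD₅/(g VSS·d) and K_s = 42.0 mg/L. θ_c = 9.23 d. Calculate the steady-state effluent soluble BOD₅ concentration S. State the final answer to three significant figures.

S ≈ 3.06 mg/L

From the Monod/SRT balance for a CMAS, S = K_s·(1+k_d θ_c)/[θ_c·(Y k − k_d) − 1] = 42.0 × (1 + 0.0700 × 9.23) / [9.23 × (0.407 × 6.45 − 0.0700) − 1] = 69.14 / 22.58 = 3.061 mg/L.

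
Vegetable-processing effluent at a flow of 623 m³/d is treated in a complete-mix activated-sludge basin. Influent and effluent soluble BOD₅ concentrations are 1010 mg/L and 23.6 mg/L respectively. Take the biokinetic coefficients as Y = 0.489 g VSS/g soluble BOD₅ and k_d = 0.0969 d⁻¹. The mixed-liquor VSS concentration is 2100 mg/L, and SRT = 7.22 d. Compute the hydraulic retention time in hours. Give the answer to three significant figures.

From the SRT design equation V = Y Q (S₀−S) θ_c / [X (1 + k_d θ_c)] = 0.489 × 623 × (1010 − 23.6) × 7.22 / [2100 × (1 + 0.0969 × 7.22)] = 2.17×10^6 / 3569 = 607.9 m³.
τ = V/Q = 607.9/623 = 0.9757 d, or 23.42 h.

τ ≈ 23.4 h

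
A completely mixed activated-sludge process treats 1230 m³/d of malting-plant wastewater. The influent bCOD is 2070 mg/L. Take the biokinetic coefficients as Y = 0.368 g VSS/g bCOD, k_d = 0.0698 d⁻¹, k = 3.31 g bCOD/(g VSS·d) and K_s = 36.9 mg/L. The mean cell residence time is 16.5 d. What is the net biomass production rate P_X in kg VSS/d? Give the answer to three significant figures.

P_X ≈ 435 kg VSS/d

For a completely mixed reactor with recycle the Lawrence–McCarty relation gives S = K_s·(1 + k_d·θ_c) / [θ_c·(Y·k − k_d) − 1] = 36.9 × (1 + 0.0698 × 16.5) / [16.5 × (0.368 × 3.31 − 0.0698) − 1] = 79.40 / 17.95 = 4.424 mg/L.
The observed yield is Y_obs = Y/(1 + k_d·θ_c) = 0.368 / (1 + 0.0698 × 16.5) = 0.368 / 2.152 = 0.1710 g VSS per g bCOD removed.
ΔS = 2070 − 4.42 = 2066 mg/L, so the substrate removal rate is 1230 × 2066/1000 = 2541 kg bCOD/d.
P_X = Y_obs · Q(S₀ − S) = 0.1710 × 2541 = 434.5 kg VSS/d.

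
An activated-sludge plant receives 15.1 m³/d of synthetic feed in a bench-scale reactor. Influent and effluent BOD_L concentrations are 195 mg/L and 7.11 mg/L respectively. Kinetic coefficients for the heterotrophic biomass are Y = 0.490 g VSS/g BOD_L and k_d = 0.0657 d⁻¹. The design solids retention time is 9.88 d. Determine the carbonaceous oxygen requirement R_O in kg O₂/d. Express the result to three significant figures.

The observed yield is Y_obs = Y/(1 + k_d·θ_c) = 0.490 / (1 + 0.0657 × 9.88) = 0.490 / 1.649 = 0.2971 g VSS per g BOD_L removed.
Substrate removed = Q·(S₀ − S) = 15.1 m³/d × (195 − 7.11) g/m³ = 2.84×10^3 g/d = 2.837 kg/d.
Net sludge production P_X = 0.2971 × 2.837 = 0.8430 kg VSS/d.
Carbonaceous O₂ demand = substrate oxidised − cell-mass equivalent = 2.837 − 1.42 × 0.8430 = 1.640 kg O₂/d.

R_O ≈ 1.64 kg O₂/d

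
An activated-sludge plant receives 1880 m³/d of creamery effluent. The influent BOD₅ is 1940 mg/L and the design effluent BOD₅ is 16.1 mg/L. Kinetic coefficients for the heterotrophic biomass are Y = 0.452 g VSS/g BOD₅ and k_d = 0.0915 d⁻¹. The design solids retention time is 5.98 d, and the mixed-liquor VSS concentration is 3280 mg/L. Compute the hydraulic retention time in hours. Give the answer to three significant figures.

Steady-state biomass mass balance: V·X·(1 + k_d·θ_c) = Y·Q·(S₀ − S)·θ_c, so V = 0.452 × 1880 × (1940 − 16.1) × 5.98 / [3280 × (1 + 0.0915 × 5.98)] = 9.78×10^6 / 5075 = 1926 m³.
HRT = V/Q = 1926 m³ / 1880 m³·d⁻¹ = 1.025 d × 24 = 24.59 h.

τ ≈ 24.6 h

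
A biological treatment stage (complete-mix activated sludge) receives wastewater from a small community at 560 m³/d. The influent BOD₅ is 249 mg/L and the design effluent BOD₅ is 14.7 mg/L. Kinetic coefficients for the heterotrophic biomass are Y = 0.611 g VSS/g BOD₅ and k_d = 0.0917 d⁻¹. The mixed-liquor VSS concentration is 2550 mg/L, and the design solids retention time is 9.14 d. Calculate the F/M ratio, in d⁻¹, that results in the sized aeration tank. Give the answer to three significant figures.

Rearranging the biomass balance for a CMAS with decay, V = Y·Q·ΔS·θ_c / [X·(1+k_d θ_c)] = 0.611 × 560 × (249 − 14.7) × 9.14 / [2550 × (1 + 0.0917 × 9.14)] = 7.33×10^5 / 4687 = 156.3 m³.
F/M = applied load / biomass = Q·S₀/(V·X) = 560 × 249 / (156.3 × 2550) = 0.3498 d⁻¹.

F/M ≈ 0.350 d⁻¹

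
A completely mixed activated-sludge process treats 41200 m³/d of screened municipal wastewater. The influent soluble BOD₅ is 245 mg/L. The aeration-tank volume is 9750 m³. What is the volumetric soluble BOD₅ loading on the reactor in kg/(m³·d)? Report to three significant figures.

L_v ≈ 1.04 kg soluble BOD₅/(m³·d)

Applied soluble BOD₅ load per unit volume = Q·S₀/V = (41200 × 245/1000)/9750 = 1.035 kg soluble BOD₅·m⁻³·d⁻¹.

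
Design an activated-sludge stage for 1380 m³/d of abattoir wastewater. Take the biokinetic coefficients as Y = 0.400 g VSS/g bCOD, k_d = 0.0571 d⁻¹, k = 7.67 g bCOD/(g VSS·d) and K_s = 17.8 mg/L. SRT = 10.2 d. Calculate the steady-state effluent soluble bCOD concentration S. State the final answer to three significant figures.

From the Monod/SRT balance for a CMAS, S = K_s·(1+k_d θ_c)/[θ_c·(Y k − k_d) − 1] = 17.8 × (1 + 0.0571 × 10.2) / [10.2 × (0.400 × 7.67 − 0.0571) − 1] = 28.17 / 29.71 = 0.9480 mg/L.

S ≈ 0.948 mg/L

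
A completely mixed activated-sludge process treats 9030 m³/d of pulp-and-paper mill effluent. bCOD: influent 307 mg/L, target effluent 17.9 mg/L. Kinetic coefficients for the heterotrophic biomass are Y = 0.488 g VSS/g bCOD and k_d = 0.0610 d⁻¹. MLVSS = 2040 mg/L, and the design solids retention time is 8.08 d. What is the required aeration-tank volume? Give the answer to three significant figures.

Steady-state biomass mass balance: V·X·(1 + k_d·θ_c) = Y·Q·(S₀ − S)·θ_c, so V = 0.488 × 9030 × (307 − 17.9) × 8.08 / [2040 × (1 + 0.0610 × 8.08)] = 1.03×10^7 / 3045 = 3380 m³.

V ≈ 3380 m³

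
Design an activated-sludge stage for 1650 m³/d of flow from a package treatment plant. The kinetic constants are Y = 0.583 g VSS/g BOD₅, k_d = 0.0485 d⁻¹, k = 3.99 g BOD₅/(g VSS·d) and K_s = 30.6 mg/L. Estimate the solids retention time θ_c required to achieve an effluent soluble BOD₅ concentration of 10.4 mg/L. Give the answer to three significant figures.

From 1/θ_c = Y·k·S/(K_s + S) − k_d: Y·k·S/(K_s+S) = 0.583 × 3.99 × 10.4 / (30.6 + 10.4) = 0.5901 d⁻¹.
Then 1/θ_c = μ − k_d = 0.5901 − 0.0485 = 0.5416 d⁻¹, giving θ_c = 1.847 d.

θ_c ≈ 1.85 d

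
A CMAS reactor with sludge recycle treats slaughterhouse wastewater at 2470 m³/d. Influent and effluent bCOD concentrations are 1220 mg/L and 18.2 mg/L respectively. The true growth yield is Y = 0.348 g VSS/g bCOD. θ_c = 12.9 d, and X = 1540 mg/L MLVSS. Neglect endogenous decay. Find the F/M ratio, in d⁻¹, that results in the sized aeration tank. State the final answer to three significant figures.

Biomass mass balance (decay neglected): V·X = Y·Q·(S₀ − S)·θ_c, so V = 0.348 × 2470 × (1220 − 18.2) × 12.9 / 1540 = 8653 m³.
F/M = applied load / biomass = Q·S₀/(V·X) = 2470 × 1220 / (8653 × 1540) = 0.2261 d⁻¹.

F/M ≈ 0.226 d⁻¹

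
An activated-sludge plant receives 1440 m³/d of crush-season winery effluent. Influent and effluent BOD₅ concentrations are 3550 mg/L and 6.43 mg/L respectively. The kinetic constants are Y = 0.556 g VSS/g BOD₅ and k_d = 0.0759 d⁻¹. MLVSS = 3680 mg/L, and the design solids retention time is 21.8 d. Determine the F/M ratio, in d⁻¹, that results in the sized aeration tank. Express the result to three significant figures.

From the SRT design equation V = Y Q (S₀−S) θ_c / [X (1 + k_d θ_c)] = 0.556 × 1440 × (3550 − 6.43) × 21.8 / [3680 × (1 + 0.0759 × 21.8)] = 6.18×10^7 / 9769 = 6331 m³.
Food-to-microorganism ratio F/M = Q S₀ / (V X) = 1440 × 3550 / (6331 × 3680) = 0.2194 d⁻¹.

F/M ≈ 0.219 d⁻¹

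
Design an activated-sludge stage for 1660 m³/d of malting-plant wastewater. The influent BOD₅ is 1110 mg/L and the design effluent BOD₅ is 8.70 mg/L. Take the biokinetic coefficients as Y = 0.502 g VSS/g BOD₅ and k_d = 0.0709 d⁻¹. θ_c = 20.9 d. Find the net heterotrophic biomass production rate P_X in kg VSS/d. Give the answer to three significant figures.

The observed yield is Y_obs = Y/(1 + k_d·θ_c) = 0.502 / (1 + 0.0709 × 20.9) = 0.502 / 2.482 = 0.2023 g VSS per g BOD₅ removed.
Mass of BOD₅ removed per day: Q(S₀ − S) = 1660 × 1101 g/m³ = 1828 kg/d.
P_X = Y_obs · Q(S₀ − S) = 0.2023 × 1828 = 369.8 kg VSS/d.

P_X ≈ 370 kg VSS/d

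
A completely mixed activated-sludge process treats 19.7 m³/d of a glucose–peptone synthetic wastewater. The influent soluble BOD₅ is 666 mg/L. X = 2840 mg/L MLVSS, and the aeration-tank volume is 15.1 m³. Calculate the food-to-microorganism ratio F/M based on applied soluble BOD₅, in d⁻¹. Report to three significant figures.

F/M = applied load / biomass = Q·S₀/(V·X) = 19.7 × 666 / (15.10 × 2840) = 0.3059 d⁻¹.

F/M ≈ 0.306 d⁻¹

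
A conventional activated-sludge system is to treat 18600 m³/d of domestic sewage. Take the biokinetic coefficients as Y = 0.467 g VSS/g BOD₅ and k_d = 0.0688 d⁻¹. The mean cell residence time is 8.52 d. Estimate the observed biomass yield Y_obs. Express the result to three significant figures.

The observed yield is Y_obs = Y/(1 + k_d·θ_c) = 0.467 / (1 + 0.0688 × 8.52) = 0.467 / 1.586 = 0.2944 g VSS per g BOD₅ removed.

Y_obs ≈ 0.294 g VSS/g BOD₅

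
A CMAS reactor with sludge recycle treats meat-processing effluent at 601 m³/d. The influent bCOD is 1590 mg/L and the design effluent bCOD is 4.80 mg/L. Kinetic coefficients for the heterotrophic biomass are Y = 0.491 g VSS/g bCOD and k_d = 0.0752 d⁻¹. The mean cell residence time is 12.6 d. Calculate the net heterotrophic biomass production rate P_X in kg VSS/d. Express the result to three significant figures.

Observed yield with endogenous decay: Y_obs = Y / (1 + k_d·θ_c) = 0.491 / (1 + 0.0752 × 12.6) = 0.491 / 1.948 = 0.2521 g VSS/g bCOD.
Q·(S₀ − S) = 601 × (1590 − 4.80) × 10⁻³ = 952.7 kg/d removed.
Net biomass production P_X = Y_obs × Q·(S₀ − S) = 0.2521 × 952.7 = 240.2 kg VSS/d.

P_X ≈ 240 kg VSS/d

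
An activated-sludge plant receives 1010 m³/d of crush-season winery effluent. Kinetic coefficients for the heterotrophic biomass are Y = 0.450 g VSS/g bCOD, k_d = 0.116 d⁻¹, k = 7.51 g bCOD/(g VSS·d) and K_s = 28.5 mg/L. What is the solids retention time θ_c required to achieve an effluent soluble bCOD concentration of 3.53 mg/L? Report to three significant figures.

Specific growth rate at S = 3.53 mg/L: μ = YkS/(K_s+S) = 0.450·7.51·3.53/(28.5+3.53) = 0.3725 d⁻¹.
1/θ_c = 0.3725 − 0.116 = 0.2565 d⁻¹, so θ_c = 3.899 d.

θ_c ≈ 3.90 d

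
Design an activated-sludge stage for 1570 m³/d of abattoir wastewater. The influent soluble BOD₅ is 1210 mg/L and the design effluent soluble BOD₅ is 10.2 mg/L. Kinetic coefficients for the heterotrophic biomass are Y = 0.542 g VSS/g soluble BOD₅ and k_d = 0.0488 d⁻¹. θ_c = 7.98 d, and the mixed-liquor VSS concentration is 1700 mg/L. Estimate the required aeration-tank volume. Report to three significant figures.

From the SRT design equation V = Y Q (S₀−S) θ_c / [X (1 + k_d θ_c)] = 0.542 × 1570 × (1210 − 10.2) × 7.98 / [1700 × (1 + 0.0488 × 7.98)] = 8.15×10^6 / 2362 = 3449 m³.

V ≈ 3450 m³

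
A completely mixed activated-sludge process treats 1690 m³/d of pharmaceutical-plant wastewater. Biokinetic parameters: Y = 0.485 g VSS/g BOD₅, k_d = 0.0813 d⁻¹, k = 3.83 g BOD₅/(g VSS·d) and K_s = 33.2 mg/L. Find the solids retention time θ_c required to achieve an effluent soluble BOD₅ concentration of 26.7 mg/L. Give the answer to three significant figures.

θ_c ≈ 1.34 d

Specific growth rate at S = 26.7 mg/L: μ = YkS/(K_s+S) = 0.485·3.83·26.7/(33.2+26.7) = 0.8280 d⁻¹.
θ_c = 1/(μ − k_d) = 1/(0.8280 − 0.0813) = 1/0.7467 = 1.339 d.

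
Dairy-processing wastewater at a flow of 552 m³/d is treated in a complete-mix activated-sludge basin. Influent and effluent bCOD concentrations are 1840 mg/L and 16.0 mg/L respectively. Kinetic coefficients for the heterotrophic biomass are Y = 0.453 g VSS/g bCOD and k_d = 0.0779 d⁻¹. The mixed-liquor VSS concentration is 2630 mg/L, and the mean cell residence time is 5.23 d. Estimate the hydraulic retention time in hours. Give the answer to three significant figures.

τ ≈ 28.0 h

Rearranging the biomass balance for a CMAS with decay, V = Y·Q·ΔS·θ_c / [X·(1+k_d θ_c)] = 0.453 × 552 × (1840 − 16.0) × 5.23 / [2630 × (1 + 0.0779 × 5.23)] = 2.39×10^6 / 3702 = 644.4 m³.
Hydraulic retention time τ = V/Q = 644.4 / 552 = 1.167 d = 28.02 h.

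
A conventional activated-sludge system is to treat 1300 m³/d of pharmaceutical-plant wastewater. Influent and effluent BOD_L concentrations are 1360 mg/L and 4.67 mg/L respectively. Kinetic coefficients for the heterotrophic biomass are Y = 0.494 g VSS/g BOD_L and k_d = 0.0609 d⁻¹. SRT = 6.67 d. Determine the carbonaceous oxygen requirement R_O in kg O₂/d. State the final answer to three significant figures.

R_O ≈ 883 kg O₂/d

Y_obs = Y / (1 + k_d θ_c) = 0.494 / (1 + 0.0609 × 6.67) = 0.494 / 1.406 = 0.3513.
ΔS = 1360 − 4.67 = 1355 mg/L, so the substrate removal rate is 1300 × 1355/1000 = 1762 kg BOD_L/d.
Net sludge production P_X = 0.3513 × 1762 = 619.0 kg VSS/d.
Carbonaceous O₂ demand = substrate oxidised − cell-mass equivalent = 1762 − 1.42 × 619.0 = 883.0 kg O₂/d.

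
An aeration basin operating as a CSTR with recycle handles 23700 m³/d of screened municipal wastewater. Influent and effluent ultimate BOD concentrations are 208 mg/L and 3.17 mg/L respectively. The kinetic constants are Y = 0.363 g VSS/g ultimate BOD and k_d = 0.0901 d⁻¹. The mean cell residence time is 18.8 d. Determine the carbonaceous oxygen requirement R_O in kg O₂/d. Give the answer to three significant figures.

R_O ≈ 3930 kg O₂/d

The observed yield is Y_obs = Y/(1 + k_d·θ_c) = 0.363 / (1 + 0.0901 × 18.8) = 0.363 / 2.694 = 0.1347 g VSS per g ultimate BOD removed.
ΔS = 208 − 3.17 = 204.8 mg/L, so the substrate removal rate is 23700 × 204.8/1000 = 4854 kg ultimate BOD/d.
P_X = Y_obs·Q·(S₀ − S) = 0.1347 × 4854 = 654.1 kg VSS/d.
R_O = Q·(S₀ − S) − 1.42·P_X = 4854 − 1.42 × 654.1 = 3926 kg O₂/d.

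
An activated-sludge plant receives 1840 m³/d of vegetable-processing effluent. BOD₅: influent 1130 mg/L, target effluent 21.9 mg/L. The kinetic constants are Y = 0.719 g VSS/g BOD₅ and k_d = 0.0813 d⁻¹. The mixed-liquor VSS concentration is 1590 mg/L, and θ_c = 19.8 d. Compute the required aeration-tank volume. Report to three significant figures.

Steady-state biomass mass balance: V·X·(1 + k_d·θ_c) = Y·Q·(S₀ − S)·θ_c, so V = 0.719 × 1840 × (1130 − 21.9) × 19.8 / [1590 × (1 + 0.0813 × 19.8)] = 2.9×10^7 / 4149 = 6995 m³.

V ≈ 7000 m³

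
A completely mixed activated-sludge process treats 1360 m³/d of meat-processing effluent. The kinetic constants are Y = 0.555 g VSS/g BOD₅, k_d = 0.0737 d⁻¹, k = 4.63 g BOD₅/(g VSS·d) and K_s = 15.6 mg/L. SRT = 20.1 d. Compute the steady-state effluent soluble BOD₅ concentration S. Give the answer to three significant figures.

From the Monod/SRT balance for a CMAS, S = K_s·(1+k_d θ_c)/[θ_c·(Y k − k_d) − 1] = 15.6 × (1 + 0.0737 × 20.1) / [20.1 × (0.555 × 4.63 − 0.0737) − 1] = 38.71 / 49.17 = 0.7873 mg/L.

S ≈ 0.787 mg/L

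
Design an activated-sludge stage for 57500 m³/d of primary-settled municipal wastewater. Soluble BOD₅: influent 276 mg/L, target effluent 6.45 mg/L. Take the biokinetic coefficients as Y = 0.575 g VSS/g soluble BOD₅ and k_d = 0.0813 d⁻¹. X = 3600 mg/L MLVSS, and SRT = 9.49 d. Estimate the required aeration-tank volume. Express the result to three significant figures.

Rearranging the biomass balance for a CMAS with decay, V = Y·Q·ΔS·θ_c / [X·(1+k_d θ_c)] = 0.575 × 57500 × (276 − 6.45) × 9.49 / [3600 × (1 + 0.0813 × 9.49)] = 8.46×10^7 / 6378 = 13261 m³.

V ≈ 13300 m³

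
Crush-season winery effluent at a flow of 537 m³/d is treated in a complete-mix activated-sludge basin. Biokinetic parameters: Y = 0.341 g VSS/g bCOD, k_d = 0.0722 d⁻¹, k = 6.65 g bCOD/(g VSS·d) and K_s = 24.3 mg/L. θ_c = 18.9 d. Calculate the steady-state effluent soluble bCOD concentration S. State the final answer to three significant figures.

S ≈ 1.42 mg/L

Effluent substrate depends only on kinetics and SRT: S = K_s(1 + k_d θ_c) / [θ_c(Yk − k_d) − 1] = 24.3 × (1 + 0.0722 × 18.9) / [18.9 × (0.341 × 6.65 − 0.0722) − 1] = 57.46 / 40.49 = 1.419 mg/L.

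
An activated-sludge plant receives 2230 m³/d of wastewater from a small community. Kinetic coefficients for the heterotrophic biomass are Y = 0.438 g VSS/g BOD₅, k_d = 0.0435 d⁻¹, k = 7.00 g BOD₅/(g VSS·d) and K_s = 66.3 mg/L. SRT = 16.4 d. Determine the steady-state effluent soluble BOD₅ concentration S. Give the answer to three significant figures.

S ≈ 2.34 mg/L

Effluent substrate depends only on kinetics and SRT: S = K_s(1 + k_d θ_c) / [θ_c(Yk − k_d) − 1] = 66.3 × (1 + 0.0435 × 16.4) / [16.4 × (0.438 × 7.00 − 0.0435) − 1] = 113.6 / 48.57 = 2.339 mg/L.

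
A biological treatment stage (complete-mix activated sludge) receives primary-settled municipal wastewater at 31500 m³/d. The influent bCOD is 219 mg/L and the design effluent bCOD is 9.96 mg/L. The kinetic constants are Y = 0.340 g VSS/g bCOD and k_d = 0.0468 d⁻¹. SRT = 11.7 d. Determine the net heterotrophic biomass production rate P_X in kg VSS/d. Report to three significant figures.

Correct the yield for decay: Y_obs = Y/(1 + k_d θ_c) = 0.340 / (1 + 0.0468 × 11.7) = 0.340 / 1.548 = 0.2197.
Mass of bCOD removed per day: Q(S₀ − S) = 31500 × 209.0 g/m³ = 6585 kg/d.
So the net sludge growth is P_X = 0.2197 × 6585 = 1447 kg VSS/d.

P_X ≈ 1450 kg VSS/d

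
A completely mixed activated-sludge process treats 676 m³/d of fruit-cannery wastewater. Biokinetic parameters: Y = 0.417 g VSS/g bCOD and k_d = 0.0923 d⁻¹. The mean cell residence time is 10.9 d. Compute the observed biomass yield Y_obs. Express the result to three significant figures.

Observed yield with endogenous decay: Y_obs = Y / (1 + k_d·θ_c) = 0.417 / (1 + 0.0923 × 10.9) = 0.417 / 2.006 = 0.2079 g VSS/g bCOD.

Y_obs ≈ 0.208 g VSS/g bCOD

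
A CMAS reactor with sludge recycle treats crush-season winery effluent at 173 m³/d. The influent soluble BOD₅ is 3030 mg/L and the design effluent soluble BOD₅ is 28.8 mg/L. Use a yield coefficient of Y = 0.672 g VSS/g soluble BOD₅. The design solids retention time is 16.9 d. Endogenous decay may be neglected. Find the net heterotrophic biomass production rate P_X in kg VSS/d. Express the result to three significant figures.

With endogenous decay neglected, the observed yield equals the true yield: Y_obs = Y = 0.672 g VSS/g soluble BOD₅.
Q·(S₀ − S) = 173 × (3030 − 28.8) × 10⁻³ = 519.2 kg/d removed.
Biomass produced: P_X = Y_obs·Q·ΔS = 0.6720 × 519.2 ≈ 348.9 kg VSS/d.

P_X ≈ 349 kg VSS/d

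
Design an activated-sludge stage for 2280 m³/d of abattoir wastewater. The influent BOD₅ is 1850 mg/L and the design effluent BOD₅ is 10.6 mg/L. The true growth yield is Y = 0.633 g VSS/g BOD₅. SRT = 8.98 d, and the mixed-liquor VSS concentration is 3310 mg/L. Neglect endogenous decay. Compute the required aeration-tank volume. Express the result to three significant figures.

With k_d = 0 the design equation reduces to V = Y Q (S₀−S) θ_c / X = 0.633 × 2280 × (1850 − 10.6) × 8.98 / 3310 = 7202 m³.

V ≈ 7200 m³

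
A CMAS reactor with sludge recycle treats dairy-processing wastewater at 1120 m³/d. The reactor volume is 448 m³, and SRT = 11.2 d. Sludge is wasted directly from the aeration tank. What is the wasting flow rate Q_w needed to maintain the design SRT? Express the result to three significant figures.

Wasting from the aeration tank: Q_w = V / θ_c = 448.0 / 11.2 = 40.00 m³/d.

Q_w ≈ 40.0 m³/d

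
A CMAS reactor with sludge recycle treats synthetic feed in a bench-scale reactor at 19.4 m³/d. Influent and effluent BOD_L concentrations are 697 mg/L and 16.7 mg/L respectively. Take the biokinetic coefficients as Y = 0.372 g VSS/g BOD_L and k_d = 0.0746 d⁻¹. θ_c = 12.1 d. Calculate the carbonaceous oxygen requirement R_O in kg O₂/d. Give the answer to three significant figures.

Observed yield with endogenous decay: Y_obs = Y / (1 + k_d·θ_c) = 0.372 / (1 + 0.0746 × 12.1) = 0.372 / 1.903 = 0.1955 g VSS/g BOD_L.
ΔS = 697 − 16.7 = 680.3 mg/L, so the substrate removal rate is 19.4 × 680.3/1000 = 13.20 kg BOD_L/d.
Net sludge production P_X = 0.1955 × 13.20 = 2.580 kg VSS/d.
R_O = Q·ΔS − 1.42 P_X = 13.20 − 3.664 = 9.534 kg O₂/d.

R_O ≈ 9.53 kg O₂/d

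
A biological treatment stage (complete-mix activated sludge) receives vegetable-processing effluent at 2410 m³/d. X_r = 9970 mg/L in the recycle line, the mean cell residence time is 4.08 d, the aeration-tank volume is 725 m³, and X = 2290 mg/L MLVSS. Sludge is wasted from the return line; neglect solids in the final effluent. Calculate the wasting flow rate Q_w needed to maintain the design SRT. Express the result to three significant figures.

θ_c = V·X/(Q_w·X_r) when wasting from the recycle, so Q_w = V·X/(θ_c·X_r) = 725.0 × 2290 / (4.08 × 9970) = 40.81 m³/d.

Q_w ≈ 40.8 m³/d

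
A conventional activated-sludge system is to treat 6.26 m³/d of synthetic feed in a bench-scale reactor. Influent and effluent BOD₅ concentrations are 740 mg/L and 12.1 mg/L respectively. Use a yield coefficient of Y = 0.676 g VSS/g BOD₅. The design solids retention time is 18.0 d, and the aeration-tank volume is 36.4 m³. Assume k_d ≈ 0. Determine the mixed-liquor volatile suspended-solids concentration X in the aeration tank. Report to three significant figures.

Without decay, X = Y Q (S₀−S) θ_c / V = 0.676 × 6.26 × (740 − 12.1) × 18.0 / 36.4 = 1523 mg/L.

X ≈ 1520 mg/L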